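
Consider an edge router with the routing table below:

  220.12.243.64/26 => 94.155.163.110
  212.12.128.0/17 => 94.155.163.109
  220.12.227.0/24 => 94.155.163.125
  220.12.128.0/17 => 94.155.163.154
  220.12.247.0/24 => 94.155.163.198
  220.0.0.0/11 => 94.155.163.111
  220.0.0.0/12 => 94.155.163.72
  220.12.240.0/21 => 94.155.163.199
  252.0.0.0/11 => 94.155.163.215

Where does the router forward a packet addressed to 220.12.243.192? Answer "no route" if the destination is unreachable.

94.155.163.199

Routes whose prefix contains 220.12.243.192:
  220.0.0.0/11 (220.0.0.0 - 220.31.255.255) -> 94.155.163.111
  220.0.0.0/12 (220.0.0.0 - 220.15.255.255) -> 94.155.163.72
  220.12.128.0/17 (220.12.128.0 - 220.12.255.255) -> 94.155.163.154
  220.12.240.0/21 (220.12.240.0 - 220.12.247.255) -> 94.155.163.199
More-specific entries that do NOT match:
  220.12.243.64/26 (220.12.243.64 - 220.12.243.127) does not contain 220.12.243.192
  220.12.227.0/24 (220.12.227.0 - 220.12.227.255) does not contain 220.12.243.192
  220.12.247.0/24 (220.12.247.0 - 220.12.247.255) does not contain 220.12.243.192
Longest matching prefix is /21 -> next hop 94.155.163.199.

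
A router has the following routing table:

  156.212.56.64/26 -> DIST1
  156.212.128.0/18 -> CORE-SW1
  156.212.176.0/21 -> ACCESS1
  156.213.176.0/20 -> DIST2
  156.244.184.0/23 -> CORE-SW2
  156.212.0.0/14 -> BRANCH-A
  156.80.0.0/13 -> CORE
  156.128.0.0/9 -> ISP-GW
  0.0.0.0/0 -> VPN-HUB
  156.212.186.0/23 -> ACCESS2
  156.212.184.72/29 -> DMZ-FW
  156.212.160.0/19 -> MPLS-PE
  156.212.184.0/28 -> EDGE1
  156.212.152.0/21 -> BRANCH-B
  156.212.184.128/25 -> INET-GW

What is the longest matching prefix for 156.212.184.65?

156.212.160.0/19

Entries matching 156.212.184.65:
  0.0.0.0/0 (default, matches everything)
  156.128.0.0/9 (156.128.0.0 - 156.255.255.255)
  156.212.0.0/14 (156.212.0.0 - 156.215.255.255)
  156.212.128.0/18 (156.212.128.0 - 156.212.191.255)
  156.212.160.0/19 (156.212.160.0 - 156.212.191.255)
Most specific is 156.212.160.0/19.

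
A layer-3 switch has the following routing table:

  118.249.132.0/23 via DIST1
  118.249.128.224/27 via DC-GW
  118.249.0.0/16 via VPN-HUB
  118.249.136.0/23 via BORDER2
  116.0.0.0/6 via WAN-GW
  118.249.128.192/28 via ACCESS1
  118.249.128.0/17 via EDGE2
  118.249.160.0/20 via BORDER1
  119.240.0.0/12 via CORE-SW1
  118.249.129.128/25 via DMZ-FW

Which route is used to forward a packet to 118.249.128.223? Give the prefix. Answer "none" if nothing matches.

118.249.128.0/17

Entries matching 118.249.128.223:
  116.0.0.0/6 (116.0.0.0 - 119.255.255.255)
  118.249.0.0/16 (118.249.0.0 - 118.249.255.255)
  118.249.128.0/17 (118.249.128.0 - 118.249.255.255)
Most specific is 118.249.128.0/17.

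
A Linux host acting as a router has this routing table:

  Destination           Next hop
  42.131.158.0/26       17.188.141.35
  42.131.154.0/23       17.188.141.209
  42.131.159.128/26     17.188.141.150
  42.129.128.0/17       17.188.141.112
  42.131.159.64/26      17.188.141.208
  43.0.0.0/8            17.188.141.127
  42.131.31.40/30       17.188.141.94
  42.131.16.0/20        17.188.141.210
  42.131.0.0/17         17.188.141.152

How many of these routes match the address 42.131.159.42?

No listed prefix contains 42.131.159.42.
Total matching entries: 0.

0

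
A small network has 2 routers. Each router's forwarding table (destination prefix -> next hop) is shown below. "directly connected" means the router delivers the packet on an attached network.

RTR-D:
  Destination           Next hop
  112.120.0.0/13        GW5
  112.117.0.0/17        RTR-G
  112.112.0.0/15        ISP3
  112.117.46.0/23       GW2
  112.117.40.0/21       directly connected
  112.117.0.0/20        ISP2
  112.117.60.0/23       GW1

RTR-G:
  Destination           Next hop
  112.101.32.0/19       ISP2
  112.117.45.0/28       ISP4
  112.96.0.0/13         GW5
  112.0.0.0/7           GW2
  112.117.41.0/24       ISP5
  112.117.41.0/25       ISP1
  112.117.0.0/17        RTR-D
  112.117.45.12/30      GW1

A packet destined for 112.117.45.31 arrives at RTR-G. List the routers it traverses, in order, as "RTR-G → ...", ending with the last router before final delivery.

At RTR-G: longest match for 112.117.45.31 is 112.117.0.0/17 -> RTR-D
At RTR-D: longest match for 112.117.45.31 is 112.117.40.0/21 -> directly connected

RTR-G → RTR-D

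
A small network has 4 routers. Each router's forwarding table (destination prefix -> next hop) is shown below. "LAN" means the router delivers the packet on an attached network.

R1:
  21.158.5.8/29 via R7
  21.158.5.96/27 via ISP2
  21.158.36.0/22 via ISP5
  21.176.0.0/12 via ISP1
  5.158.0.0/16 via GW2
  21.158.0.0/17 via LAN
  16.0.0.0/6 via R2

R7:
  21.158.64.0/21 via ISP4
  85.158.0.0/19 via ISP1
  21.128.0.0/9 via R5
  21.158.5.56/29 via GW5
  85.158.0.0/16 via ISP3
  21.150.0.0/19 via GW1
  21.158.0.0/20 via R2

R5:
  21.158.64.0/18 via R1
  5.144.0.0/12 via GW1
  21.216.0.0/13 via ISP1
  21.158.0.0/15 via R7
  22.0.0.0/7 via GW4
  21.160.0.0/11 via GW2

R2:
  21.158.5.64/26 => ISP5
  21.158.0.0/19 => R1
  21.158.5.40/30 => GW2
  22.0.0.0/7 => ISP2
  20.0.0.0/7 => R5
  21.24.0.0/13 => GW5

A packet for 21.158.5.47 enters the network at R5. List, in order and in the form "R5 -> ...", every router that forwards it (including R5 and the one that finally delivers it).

At R5: longest match for 21.158.5.47 is 21.158.0.0/15 -> R7
At R7: longest match for 21.158.5.47 is 21.158.0.0/20 -> R2
At R2: longest match for 21.158.5.47 is 21.158.0.0/19 -> R1
At R1: longest match for 21.158.5.47 is 21.158.0.0/17 -> LAN

R5 -> R7 -> R2 -> R1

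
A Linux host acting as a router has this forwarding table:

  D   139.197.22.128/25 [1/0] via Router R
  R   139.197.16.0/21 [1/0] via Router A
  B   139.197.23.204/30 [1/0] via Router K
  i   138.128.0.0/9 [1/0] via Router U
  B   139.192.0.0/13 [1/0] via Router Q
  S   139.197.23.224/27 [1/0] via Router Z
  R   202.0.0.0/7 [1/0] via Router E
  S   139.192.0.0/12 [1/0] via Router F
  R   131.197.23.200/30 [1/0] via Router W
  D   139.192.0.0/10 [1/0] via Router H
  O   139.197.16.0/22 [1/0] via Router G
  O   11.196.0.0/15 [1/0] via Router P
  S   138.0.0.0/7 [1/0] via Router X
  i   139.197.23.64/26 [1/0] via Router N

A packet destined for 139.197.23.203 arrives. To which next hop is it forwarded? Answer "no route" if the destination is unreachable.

Routes whose prefix contains 139.197.23.203:
  138.0.0.0/7 (138.0.0.0 - 139.255.255.255) -> Router X
  139.192.0.0/10 (139.192.0.0 - 139.255.255.255) -> Router H
  139.192.0.0/12 (139.192.0.0 - 139.207.255.255) -> Router F
  139.192.0.0/13 (139.192.0.0 - 139.199.255.255) -> Router Q
  139.197.16.0/21 (139.197.16.0 - 139.197.23.255) -> Router A
More-specific entries that do NOT match:
  139.197.23.204/30 (139.197.23.204 - 139.197.23.207) does not contain 139.197.23.203
  131.197.23.200/30 (131.197.23.200 - 131.197.23.203) does not contain 139.197.23.203
  139.197.23.224/27 (139.197.23.224 - 139.197.23.255) does not contain 139.197.23.203
  139.197.23.64/26 (139.197.23.64 - 139.197.23.127) does not contain 139.197.23.203
  139.197.22.128/25 (139.197.22.128 - 139.197.22.255) does not contain 139.197.23.203
  139.197.16.0/22 (139.197.16.0 - 139.197.19.255) does not contain 139.197.23.203
Longest matching prefix is /21 -> next hop Router A.

Router A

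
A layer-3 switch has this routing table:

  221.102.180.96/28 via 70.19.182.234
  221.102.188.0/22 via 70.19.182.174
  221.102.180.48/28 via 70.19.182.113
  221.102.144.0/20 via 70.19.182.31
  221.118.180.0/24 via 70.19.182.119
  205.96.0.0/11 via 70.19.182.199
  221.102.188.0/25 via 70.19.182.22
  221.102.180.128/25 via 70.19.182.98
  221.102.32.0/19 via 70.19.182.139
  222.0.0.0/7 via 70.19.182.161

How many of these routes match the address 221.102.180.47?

0

No listed prefix contains 221.102.180.47.
Total matching entries: 0.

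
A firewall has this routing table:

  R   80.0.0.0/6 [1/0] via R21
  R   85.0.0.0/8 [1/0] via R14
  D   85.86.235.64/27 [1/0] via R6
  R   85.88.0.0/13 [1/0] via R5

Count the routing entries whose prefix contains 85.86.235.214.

Prefixes containing 85.86.235.214:
  85.0.0.0/8 (85.0.0.0 - 85.255.255.255)
Total matching entries: 1.

1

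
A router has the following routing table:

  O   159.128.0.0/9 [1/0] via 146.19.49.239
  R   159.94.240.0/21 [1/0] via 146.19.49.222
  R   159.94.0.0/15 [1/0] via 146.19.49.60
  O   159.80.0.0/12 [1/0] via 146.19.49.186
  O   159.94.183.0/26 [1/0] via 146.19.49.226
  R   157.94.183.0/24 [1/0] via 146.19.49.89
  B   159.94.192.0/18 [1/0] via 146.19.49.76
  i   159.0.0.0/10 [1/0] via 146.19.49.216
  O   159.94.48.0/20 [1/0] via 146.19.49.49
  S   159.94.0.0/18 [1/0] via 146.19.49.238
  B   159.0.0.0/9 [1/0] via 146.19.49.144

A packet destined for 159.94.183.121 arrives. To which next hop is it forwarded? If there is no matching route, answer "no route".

Routes whose prefix contains 159.94.183.121:
  159.0.0.0/9 (159.0.0.0 - 159.127.255.255) -> 146.19.49.144
  159.80.0.0/12 (159.80.0.0 - 159.95.255.255) -> 146.19.49.186
  159.94.0.0/15 (159.94.0.0 - 159.95.255.255) -> 146.19.49.60
More-specific entries that do NOT match:
  159.94.183.0/26 (159.94.183.0 - 159.94.183.63) does not contain 159.94.183.121
  157.94.183.0/24 (157.94.183.0 - 157.94.183.255) does not contain 159.94.183.121
  159.94.240.0/21 (159.94.240.0 - 159.94.247.255) does not contain 159.94.183.121
  159.94.48.0/20 (159.94.48.0 - 159.94.63.255) does not contain 159.94.183.121
  159.94.192.0/18 (159.94.192.0 - 159.94.255.255) does not contain 159.94.183.121
  159.94.0.0/18 (159.94.0.0 - 159.94.63.255) does not contain 159.94.183.121
Longest matching prefix is /15 -> next hop 146.19.49.60.

146.19.49.60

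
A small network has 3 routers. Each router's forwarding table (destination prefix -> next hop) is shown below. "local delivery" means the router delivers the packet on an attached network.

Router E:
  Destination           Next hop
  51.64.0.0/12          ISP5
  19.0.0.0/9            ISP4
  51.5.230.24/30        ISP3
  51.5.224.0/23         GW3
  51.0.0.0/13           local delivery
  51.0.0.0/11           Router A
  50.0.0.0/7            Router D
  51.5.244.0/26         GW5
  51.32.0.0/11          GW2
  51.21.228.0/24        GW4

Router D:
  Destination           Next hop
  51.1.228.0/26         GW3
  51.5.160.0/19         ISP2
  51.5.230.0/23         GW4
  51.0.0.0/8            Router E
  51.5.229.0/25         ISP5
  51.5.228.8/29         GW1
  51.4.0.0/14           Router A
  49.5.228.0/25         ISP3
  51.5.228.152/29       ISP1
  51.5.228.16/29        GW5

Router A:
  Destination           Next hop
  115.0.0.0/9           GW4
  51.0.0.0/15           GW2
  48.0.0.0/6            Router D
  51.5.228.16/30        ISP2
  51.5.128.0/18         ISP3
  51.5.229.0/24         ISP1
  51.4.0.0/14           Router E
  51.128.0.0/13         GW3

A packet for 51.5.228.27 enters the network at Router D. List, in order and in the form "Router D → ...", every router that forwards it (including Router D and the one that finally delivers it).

Router D → Router A → Router E

At Router D: longest match for 51.5.228.27 is 51.4.0.0/14 -> Router A
At Router A: longest match for 51.5.228.27 is 51.4.0.0/14 -> Router E
At Router E: longest match for 51.5.228.27 is 51.0.0.0/13 -> local delivery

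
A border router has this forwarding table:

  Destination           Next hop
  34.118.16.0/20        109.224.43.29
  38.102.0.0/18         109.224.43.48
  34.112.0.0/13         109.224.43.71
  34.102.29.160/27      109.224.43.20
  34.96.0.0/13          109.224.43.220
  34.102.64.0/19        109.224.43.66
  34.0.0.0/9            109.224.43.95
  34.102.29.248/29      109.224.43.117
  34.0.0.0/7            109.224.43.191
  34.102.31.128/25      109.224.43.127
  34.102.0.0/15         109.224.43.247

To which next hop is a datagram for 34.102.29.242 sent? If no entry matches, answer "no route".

Routes whose prefix contains 34.102.29.242:
  34.0.0.0/7 (34.0.0.0 - 35.255.255.255) -> 109.224.43.191
  34.0.0.0/9 (34.0.0.0 - 34.127.255.255) -> 109.224.43.95
  34.96.0.0/13 (34.96.0.0 - 34.103.255.255) -> 109.224.43.220
  34.102.0.0/15 (34.102.0.0 - 34.103.255.255) -> 109.224.43.247
More-specific entries that do NOT match:
  34.102.29.248/29 (34.102.29.248 - 34.102.29.255) does not contain 34.102.29.242
  34.102.29.160/27 (34.102.29.160 - 34.102.29.191) does not contain 34.102.29.242
  34.102.31.128/25 (34.102.31.128 - 34.102.31.255) does not contain 34.102.29.242
  34.118.16.0/20 (34.118.16.0 - 34.118.31.255) does not contain 34.102.29.242
  34.102.64.0/19 (34.102.64.0 - 34.102.95.255) does not contain 34.102.29.242
  38.102.0.0/18 (38.102.0.0 - 38.102.63.255) does not contain 34.102.29.242
Longest matching prefix is /15 -> next hop 109.224.43.247.

109.224.43.247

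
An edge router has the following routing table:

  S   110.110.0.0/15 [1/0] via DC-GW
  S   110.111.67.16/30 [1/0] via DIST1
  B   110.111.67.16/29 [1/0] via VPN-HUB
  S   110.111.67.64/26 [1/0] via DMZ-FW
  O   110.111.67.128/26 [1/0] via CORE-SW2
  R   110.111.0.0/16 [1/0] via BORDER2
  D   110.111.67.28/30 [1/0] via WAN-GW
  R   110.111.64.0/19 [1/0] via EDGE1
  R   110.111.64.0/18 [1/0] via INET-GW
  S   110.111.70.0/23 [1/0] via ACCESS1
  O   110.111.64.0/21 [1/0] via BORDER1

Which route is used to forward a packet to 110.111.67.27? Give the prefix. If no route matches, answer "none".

Entries matching 110.111.67.27:
  110.110.0.0/15 (110.110.0.0 - 110.111.255.255)
  110.111.0.0/16 (110.111.0.0 - 110.111.255.255)
  110.111.64.0/18 (110.111.64.0 - 110.111.127.255)
  110.111.64.0/19 (110.111.64.0 - 110.111.95.255)
  110.111.64.0/21 (110.111.64.0 - 110.111.71.255)
Most specific is 110.111.64.0/21.

110.111.64.0/21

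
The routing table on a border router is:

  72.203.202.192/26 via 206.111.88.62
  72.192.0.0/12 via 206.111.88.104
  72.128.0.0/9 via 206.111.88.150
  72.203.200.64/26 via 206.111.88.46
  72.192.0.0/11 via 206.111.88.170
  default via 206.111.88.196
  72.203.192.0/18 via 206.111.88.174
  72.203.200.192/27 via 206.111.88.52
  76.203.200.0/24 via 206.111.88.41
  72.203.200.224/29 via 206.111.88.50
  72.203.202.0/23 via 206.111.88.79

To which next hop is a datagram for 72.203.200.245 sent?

206.111.88.174

Routes whose prefix contains 72.203.200.245:
  0.0.0.0/0 (default, matches everything) -> 206.111.88.196
  72.128.0.0/9 (72.128.0.0 - 72.255.255.255) -> 206.111.88.150
  72.192.0.0/11 (72.192.0.0 - 72.223.255.255) -> 206.111.88.170
  72.192.0.0/12 (72.192.0.0 - 72.207.255.255) -> 206.111.88.104
  72.203.192.0/18 (72.203.192.0 - 72.203.255.255) -> 206.111.88.174
More-specific entries that do NOT match:
  72.203.200.224/29 (72.203.200.224 - 72.203.200.231) does not contain 72.203.200.245
  72.203.200.192/27 (72.203.200.192 - 72.203.200.223) does not contain 72.203.200.245
  72.203.202.192/26 (72.203.202.192 - 72.203.202.255) does not contain 72.203.200.245
  72.203.200.64/26 (72.203.200.64 - 72.203.200.127) does not contain 72.203.200.245
  76.203.200.0/24 (76.203.200.0 - 76.203.200.255) does not contain 72.203.200.245
  72.203.202.0/23 (72.203.202.0 - 72.203.203.255) does not contain 72.203.200.245
Longest matching prefix is /18 -> next hop 206.111.88.174.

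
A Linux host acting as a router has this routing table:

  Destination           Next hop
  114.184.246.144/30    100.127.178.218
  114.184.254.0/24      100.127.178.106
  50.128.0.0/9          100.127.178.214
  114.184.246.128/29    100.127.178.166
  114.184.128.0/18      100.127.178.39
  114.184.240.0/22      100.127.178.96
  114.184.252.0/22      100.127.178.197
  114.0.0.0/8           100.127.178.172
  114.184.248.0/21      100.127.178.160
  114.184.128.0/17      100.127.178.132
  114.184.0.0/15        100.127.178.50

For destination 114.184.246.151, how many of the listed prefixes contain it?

3

Prefixes containing 114.184.246.151:
  114.0.0.0/8 (114.0.0.0 - 114.255.255.255)
  114.184.0.0/15 (114.184.0.0 - 114.185.255.255)
  114.184.128.0/17 (114.184.128.0 - 114.184.255.255)
Total matching entries: 3.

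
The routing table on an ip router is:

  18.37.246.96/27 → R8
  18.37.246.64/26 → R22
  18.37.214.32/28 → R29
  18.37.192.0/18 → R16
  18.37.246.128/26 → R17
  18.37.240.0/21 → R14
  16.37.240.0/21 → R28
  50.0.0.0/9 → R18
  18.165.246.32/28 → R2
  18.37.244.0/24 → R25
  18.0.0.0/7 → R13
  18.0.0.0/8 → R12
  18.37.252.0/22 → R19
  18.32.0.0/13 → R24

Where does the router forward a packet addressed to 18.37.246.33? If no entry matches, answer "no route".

R14

Routes whose prefix contains 18.37.246.33:
  18.0.0.0/7 (18.0.0.0 - 19.255.255.255) -> R13
  18.0.0.0/8 (18.0.0.0 - 18.255.255.255) -> R12
  18.32.0.0/13 (18.32.0.0 - 18.39.255.255) -> R24
  18.37.192.0/18 (18.37.192.0 - 18.37.255.255) -> R16
  18.37.240.0/21 (18.37.240.0 - 18.37.247.255) -> R14
More-specific entries that do NOT match:
  18.37.214.32/28 (18.37.214.32 - 18.37.214.47) does not contain 18.37.246.33
  18.165.246.32/28 (18.165.246.32 - 18.165.246.47) does not contain 18.37.246.33
  18.37.246.96/27 (18.37.246.96 - 18.37.246.127) does not contain 18.37.246.33
  18.37.246.64/26 (18.37.246.64 - 18.37.246.127) does not contain 18.37.246.33
  18.37.246.128/26 (18.37.246.128 - 18.37.246.191) does not contain 18.37.246.33
  18.37.244.0/24 (18.37.244.0 - 18.37.244.255) does not contain 18.37.246.33
  18.37.252.0/22 (18.37.252.0 - 18.37.255.255) does not contain 18.37.246.33
Longest matching prefix is /21 -> next hop R14.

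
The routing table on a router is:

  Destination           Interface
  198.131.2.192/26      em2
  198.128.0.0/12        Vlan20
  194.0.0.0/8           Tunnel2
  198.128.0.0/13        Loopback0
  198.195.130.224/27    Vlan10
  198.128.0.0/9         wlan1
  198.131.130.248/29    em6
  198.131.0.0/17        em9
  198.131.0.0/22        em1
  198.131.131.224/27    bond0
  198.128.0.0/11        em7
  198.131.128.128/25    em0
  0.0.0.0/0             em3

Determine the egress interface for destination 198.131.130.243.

Routes whose prefix contains 198.131.130.243:
  0.0.0.0/0 (default, matches everything) -> em3
  198.128.0.0/9 (198.128.0.0 - 198.255.255.255) -> wlan1
  198.128.0.0/11 (198.128.0.0 - 198.159.255.255) -> em7
  198.128.0.0/12 (198.128.0.0 - 198.143.255.255) -> Vlan20
  198.128.0.0/13 (198.128.0.0 - 198.135.255.255) -> Loopback0
More-specific entries that do NOT match:
  198.131.130.248/29 (198.131.130.248 - 198.131.130.255) does not contain 198.131.130.243
  198.195.130.224/27 (198.195.130.224 - 198.195.130.255) does not contain 198.131.130.243
  198.131.131.224/27 (198.131.131.224 - 198.131.131.255) does not contain 198.131.130.243
  198.131.2.192/26 (198.131.2.192 - 198.131.2.255) does not contain 198.131.130.243
  198.131.128.128/25 (198.131.128.128 - 198.131.128.255) does not contain 198.131.130.243
  198.131.0.0/22 (198.131.0.0 - 198.131.3.255) does not contain 198.131.130.243
  198.131.0.0/17 (198.131.0.0 - 198.131.127.255) does not contain 198.131.130.243
Longest matching prefix is /13 -> interface Loopback0.

Loopback0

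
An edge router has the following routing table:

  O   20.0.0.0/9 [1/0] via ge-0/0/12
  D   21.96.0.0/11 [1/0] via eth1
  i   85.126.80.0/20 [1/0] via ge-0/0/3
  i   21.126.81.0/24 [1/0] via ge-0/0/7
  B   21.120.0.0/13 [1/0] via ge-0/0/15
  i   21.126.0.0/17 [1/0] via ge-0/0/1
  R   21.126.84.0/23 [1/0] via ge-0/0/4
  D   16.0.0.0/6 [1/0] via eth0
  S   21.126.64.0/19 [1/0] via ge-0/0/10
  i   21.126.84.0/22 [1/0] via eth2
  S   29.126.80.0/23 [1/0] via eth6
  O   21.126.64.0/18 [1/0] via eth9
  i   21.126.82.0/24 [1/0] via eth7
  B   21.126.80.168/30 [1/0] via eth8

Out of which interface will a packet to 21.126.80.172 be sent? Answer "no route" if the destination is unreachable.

Routes whose prefix contains 21.126.80.172:
  21.96.0.0/11 (21.96.0.0 - 21.127.255.255) -> eth1
  21.120.0.0/13 (21.120.0.0 - 21.127.255.255) -> ge-0/0/15
  21.126.0.0/17 (21.126.0.0 - 21.126.127.255) -> ge-0/0/1
  21.126.64.0/18 (21.126.64.0 - 21.126.127.255) -> eth9
  21.126.64.0/19 (21.126.64.0 - 21.126.95.255) -> ge-0/0/10
More-specific entries that do NOT match:
  21.126.80.168/30 (21.126.80.168 - 21.126.80.171) does not contain 21.126.80.172
  21.126.81.0/24 (21.126.81.0 - 21.126.81.255) does not contain 21.126.80.172
  21.126.82.0/24 (21.126.82.0 - 21.126.82.255) does not contain 21.126.80.172
  21.126.84.0/23 (21.126.84.0 - 21.126.85.255) does not contain 21.126.80.172
  29.126.80.0/23 (29.126.80.0 - 29.126.81.255) does not contain 21.126.80.172
  21.126.84.0/22 (21.126.84.0 - 21.126.87.255) does not contain 21.126.80.172
  85.126.80.0/20 (85.126.80.0 - 85.126.95.255) does not contain 21.126.80.172
Longest matching prefix is /19 -> interface ge-0/0/10.

ge-0/0/10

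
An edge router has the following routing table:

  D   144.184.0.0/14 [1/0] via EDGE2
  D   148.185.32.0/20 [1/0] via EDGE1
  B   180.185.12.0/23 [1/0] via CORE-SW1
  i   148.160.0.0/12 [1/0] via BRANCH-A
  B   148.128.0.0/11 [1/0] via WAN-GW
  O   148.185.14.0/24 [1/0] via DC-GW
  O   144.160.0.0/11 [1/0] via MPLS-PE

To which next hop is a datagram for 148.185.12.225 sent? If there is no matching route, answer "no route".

No entry's prefix contains 148.185.12.225; there is no default route.

no route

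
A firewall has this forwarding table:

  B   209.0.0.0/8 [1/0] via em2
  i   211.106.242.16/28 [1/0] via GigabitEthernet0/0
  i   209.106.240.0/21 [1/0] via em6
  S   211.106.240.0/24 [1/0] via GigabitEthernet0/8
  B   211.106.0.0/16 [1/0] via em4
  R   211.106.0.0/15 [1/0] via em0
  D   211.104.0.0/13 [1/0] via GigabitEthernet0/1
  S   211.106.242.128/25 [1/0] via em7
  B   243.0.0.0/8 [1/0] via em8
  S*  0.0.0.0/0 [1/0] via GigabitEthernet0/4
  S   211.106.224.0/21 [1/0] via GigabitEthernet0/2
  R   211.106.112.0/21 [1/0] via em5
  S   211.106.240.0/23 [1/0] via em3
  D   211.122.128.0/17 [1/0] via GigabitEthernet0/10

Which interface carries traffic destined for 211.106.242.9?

Routes whose prefix contains 211.106.242.9:
  0.0.0.0/0 (default, matches everything) -> GigabitEthernet0/4
  211.104.0.0/13 (211.104.0.0 - 211.111.255.255) -> GigabitEthernet0/1
  211.106.0.0/15 (211.106.0.0 - 211.107.255.255) -> em0
  211.106.0.0/16 (211.106.0.0 - 211.106.255.255) -> em4
More-specific entries that do NOT match:
  211.106.242.16/28 (211.106.242.16 - 211.106.242.31) does not contain 211.106.242.9
  211.106.242.128/25 (211.106.242.128 - 211.106.242.255) does not contain 211.106.242.9
  211.106.240.0/24 (211.106.240.0 - 211.106.240.255) does not contain 211.106.242.9
  211.106.240.0/23 (211.106.240.0 - 211.106.241.255) does not contain 211.106.242.9
  209.106.240.0/21 (209.106.240.0 - 209.106.247.255) does not contain 211.106.242.9
  211.106.224.0/21 (211.106.224.0 - 211.106.231.255) does not contain 211.106.242.9
  211.106.112.0/21 (211.106.112.0 - 211.106.119.255) does not contain 211.106.242.9
  211.122.128.0/17 (211.122.128.0 - 211.122.255.255) does not contain 211.106.242.9
Longest matching prefix is /16 -> interface em4.

em4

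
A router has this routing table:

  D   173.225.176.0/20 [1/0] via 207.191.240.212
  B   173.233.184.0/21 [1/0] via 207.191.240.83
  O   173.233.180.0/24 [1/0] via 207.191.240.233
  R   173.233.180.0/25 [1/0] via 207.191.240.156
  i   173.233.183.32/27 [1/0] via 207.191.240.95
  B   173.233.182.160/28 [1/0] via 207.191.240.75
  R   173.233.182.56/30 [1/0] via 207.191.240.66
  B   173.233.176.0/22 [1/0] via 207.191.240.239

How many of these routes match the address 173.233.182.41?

0

No listed prefix contains 173.233.182.41.
Total matching entries: 0.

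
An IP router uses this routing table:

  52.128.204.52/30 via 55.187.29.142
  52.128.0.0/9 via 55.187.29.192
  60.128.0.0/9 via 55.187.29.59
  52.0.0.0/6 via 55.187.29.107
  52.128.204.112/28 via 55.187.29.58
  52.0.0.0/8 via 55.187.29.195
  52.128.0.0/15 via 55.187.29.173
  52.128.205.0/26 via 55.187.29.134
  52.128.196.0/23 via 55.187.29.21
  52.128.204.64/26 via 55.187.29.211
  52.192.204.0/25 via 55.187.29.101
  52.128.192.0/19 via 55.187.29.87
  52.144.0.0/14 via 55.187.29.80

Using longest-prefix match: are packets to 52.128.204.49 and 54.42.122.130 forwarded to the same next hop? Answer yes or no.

52.128.204.49: longest match 52.128.192.0/19 -> 55.187.29.87
54.42.122.130: longest match 52.0.0.0/6 -> 55.187.29.107

no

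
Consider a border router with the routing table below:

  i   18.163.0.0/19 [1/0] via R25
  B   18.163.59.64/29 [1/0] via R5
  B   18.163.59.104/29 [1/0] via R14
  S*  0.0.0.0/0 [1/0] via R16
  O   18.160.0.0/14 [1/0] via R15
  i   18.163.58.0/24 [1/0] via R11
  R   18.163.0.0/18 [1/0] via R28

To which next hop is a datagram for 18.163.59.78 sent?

Routes whose prefix contains 18.163.59.78:
  0.0.0.0/0 (default, matches everything) -> R16
  18.160.0.0/14 (18.160.0.0 - 18.163.255.255) -> R15
  18.163.0.0/18 (18.163.0.0 - 18.163.63.255) -> R28
More-specific entries that do NOT match:
  18.163.59.64/29 (18.163.59.64 - 18.163.59.71) does not contain 18.163.59.78
  18.163.59.104/29 (18.163.59.104 - 18.163.59.111) does not contain 18.163.59.78
  18.163.58.0/24 (18.163.58.0 - 18.163.58.255) does not contain 18.163.59.78
  18.163.0.0/19 (18.163.0.0 - 18.163.31.255) does not contain 18.163.59.78
Longest matching prefix is /18 -> next hop R28.

R28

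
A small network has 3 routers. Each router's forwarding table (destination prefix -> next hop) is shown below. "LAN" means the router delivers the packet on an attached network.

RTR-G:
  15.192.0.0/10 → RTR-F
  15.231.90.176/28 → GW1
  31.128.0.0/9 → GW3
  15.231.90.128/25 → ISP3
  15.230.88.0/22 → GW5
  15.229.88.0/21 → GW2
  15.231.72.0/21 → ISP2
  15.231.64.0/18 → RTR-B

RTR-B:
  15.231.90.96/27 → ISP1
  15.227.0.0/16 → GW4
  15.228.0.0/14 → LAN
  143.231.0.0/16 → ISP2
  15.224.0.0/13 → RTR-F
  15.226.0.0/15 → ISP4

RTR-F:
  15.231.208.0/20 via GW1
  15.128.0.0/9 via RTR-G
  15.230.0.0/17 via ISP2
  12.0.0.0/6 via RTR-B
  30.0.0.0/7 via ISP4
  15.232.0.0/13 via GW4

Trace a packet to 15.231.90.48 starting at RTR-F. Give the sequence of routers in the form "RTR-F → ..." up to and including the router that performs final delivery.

At RTR-F: longest match for 15.231.90.48 is 15.128.0.0/9 -> RTR-G
At RTR-G: longest match for 15.231.90.48 is 15.231.64.0/18 -> RTR-B
At RTR-B: longest match for 15.231.90.48 is 15.228.0.0/14 -> LAN

RTR-F → RTR-G → RTR-B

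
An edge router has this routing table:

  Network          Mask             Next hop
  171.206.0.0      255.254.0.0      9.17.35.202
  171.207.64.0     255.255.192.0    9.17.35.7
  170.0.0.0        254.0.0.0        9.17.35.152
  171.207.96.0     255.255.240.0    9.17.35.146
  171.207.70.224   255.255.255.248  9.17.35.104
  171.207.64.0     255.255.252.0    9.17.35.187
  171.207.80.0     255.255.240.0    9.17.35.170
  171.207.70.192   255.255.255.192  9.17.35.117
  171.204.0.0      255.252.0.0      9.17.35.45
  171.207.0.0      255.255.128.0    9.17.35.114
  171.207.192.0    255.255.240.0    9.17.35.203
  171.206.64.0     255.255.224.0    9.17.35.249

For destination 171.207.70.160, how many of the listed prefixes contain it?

5

Prefixes containing 171.207.70.160:
  170.0.0.0/7 (170.0.0.0 - 171.255.255.255)
  171.204.0.0/14 (171.204.0.0 - 171.207.255.255)
  171.206.0.0/15 (171.206.0.0 - 171.207.255.255)
  171.207.0.0/17 (171.207.0.0 - 171.207.127.255)
  171.207.64.0/18 (171.207.64.0 - 171.207.127.255)
Total matching entries: 5.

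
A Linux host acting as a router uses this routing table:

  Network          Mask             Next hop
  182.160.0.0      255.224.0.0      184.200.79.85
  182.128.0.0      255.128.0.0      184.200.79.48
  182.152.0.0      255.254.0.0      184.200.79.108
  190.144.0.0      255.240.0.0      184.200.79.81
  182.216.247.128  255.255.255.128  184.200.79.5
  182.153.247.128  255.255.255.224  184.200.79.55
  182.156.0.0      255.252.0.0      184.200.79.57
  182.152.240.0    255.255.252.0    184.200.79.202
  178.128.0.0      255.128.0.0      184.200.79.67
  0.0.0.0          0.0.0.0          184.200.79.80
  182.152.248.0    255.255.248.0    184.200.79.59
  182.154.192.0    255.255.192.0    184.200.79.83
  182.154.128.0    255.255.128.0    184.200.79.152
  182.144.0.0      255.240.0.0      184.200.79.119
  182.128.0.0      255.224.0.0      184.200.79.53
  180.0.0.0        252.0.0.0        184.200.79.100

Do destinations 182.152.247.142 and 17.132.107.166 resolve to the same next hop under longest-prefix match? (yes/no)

182.152.247.142: longest match 182.152.0.0/15 -> 184.200.79.108
17.132.107.166: longest match 0.0.0.0/0 -> 184.200.79.80

no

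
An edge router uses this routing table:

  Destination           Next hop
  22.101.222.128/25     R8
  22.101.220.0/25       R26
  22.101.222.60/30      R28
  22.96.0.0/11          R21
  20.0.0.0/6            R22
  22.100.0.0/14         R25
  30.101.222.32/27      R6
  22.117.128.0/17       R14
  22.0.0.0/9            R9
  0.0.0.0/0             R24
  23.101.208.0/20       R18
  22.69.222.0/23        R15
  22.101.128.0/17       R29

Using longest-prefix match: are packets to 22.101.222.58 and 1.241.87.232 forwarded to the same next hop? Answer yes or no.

no

22.101.222.58: longest match 22.101.128.0/17 -> R29
1.241.87.232: longest match 0.0.0.0/0 -> R24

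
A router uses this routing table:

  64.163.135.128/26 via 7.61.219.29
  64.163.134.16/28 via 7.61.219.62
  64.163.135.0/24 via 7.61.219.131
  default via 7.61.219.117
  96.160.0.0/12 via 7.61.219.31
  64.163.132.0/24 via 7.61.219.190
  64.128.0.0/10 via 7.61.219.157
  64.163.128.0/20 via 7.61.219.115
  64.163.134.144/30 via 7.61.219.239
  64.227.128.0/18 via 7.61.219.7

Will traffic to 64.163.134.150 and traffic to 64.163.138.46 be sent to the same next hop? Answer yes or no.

64.163.134.150: longest match 64.163.128.0/20 -> 7.61.219.115
64.163.138.46: longest match 64.163.128.0/20 -> 7.61.219.115

yes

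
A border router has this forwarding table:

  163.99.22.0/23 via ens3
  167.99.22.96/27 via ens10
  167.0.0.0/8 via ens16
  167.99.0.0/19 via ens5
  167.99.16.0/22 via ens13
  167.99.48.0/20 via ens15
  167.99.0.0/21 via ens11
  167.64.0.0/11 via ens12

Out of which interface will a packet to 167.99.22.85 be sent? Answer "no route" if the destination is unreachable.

ens5

Routes whose prefix contains 167.99.22.85:
  167.0.0.0/8 (167.0.0.0 - 167.255.255.255) -> ens16
  167.99.0.0/19 (167.99.0.0 - 167.99.31.255) -> ens5
More-specific entries that do NOT match:
  167.99.22.96/27 (167.99.22.96 - 167.99.22.127) does not contain 167.99.22.85
  163.99.22.0/23 (163.99.22.0 - 163.99.23.255) does not contain 167.99.22.85
  167.99.16.0/22 (167.99.16.0 - 167.99.19.255) does not contain 167.99.22.85
  167.99.0.0/21 (167.99.0.0 - 167.99.7.255) does not contain 167.99.22.85
  167.99.48.0/20 (167.99.48.0 - 167.99.63.255) does not contain 167.99.22.85
Longest matching prefix is /19 -> interface ens5.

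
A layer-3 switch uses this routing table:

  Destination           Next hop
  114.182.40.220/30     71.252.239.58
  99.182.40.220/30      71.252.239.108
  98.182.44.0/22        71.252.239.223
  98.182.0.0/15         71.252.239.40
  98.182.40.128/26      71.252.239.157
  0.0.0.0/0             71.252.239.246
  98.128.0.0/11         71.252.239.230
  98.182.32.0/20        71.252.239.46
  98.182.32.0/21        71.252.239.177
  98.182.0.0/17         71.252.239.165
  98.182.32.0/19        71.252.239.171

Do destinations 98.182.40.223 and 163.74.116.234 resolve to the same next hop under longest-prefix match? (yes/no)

98.182.40.223: longest match 98.182.32.0/20 -> 71.252.239.46
163.74.116.234: longest match 0.0.0.0/0 -> 71.252.239.246

no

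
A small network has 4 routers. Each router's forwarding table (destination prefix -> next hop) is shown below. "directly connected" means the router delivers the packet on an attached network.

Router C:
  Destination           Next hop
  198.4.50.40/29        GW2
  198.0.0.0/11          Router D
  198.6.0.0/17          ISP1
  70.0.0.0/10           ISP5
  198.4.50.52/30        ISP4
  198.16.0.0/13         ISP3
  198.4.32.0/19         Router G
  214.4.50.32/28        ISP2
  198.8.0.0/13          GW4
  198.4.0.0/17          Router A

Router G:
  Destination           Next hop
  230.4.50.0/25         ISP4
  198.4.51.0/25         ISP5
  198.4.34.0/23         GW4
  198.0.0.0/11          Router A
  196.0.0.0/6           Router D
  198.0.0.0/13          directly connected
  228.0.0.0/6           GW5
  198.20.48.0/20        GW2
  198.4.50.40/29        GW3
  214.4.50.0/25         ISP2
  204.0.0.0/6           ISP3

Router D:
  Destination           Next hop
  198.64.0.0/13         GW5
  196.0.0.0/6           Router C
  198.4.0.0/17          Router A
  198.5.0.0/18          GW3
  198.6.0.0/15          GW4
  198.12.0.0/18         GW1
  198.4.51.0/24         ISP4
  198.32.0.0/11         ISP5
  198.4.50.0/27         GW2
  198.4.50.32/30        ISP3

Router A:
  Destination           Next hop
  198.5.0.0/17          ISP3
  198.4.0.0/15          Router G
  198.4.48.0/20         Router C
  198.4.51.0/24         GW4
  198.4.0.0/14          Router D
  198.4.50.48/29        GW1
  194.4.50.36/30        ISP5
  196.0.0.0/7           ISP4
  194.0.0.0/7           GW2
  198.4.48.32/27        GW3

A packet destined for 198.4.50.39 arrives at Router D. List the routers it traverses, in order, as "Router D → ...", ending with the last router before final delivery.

At Router D: longest match for 198.4.50.39 is 198.4.0.0/17 -> Router A
At Router A: longest match for 198.4.50.39 is 198.4.48.0/20 -> Router C
At Router C: longest match for 198.4.50.39 is 198.4.32.0/19 -> Router G
At Router G: longest match for 198.4.50.39 is 198.0.0.0/13 -> directly connected

Router D → Router A → Router C → Router G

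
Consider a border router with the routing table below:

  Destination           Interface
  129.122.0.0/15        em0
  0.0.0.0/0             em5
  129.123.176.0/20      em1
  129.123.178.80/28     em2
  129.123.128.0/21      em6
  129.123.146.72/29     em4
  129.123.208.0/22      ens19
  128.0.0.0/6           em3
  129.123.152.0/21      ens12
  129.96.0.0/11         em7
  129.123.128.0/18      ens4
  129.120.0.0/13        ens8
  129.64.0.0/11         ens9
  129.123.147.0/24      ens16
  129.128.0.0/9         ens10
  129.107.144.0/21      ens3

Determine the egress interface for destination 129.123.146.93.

Routes whose prefix contains 129.123.146.93:
  0.0.0.0/0 (default, matches everything) -> em5
  128.0.0.0/6 (128.0.0.0 - 131.255.255.255) -> em3
  129.96.0.0/11 (129.96.0.0 - 129.127.255.255) -> em7
  129.120.0.0/13 (129.120.0.0 - 129.127.255.255) -> ens8
  129.122.0.0/15 (129.122.0.0 - 129.123.255.255) -> em0
  129.123.128.0/18 (129.123.128.0 - 129.123.191.255) -> ens4
More-specific entries that do NOT match:
  129.123.146.72/29 (129.123.146.72 - 129.123.146.79) does not contain 129.123.146.93
  129.123.178.80/28 (129.123.178.80 - 129.123.178.95) does not contain 129.123.146.93
  129.123.147.0/24 (129.123.147.0 - 129.123.147.255) does not contain 129.123.146.93
  129.123.208.0/22 (129.123.208.0 - 129.123.211.255) does not contain 129.123.146.93
  129.123.128.0/21 (129.123.128.0 - 129.123.135.255) does not contain 129.123.146.93
  129.123.152.0/21 (129.123.152.0 - 129.123.159.255) does not contain 129.123.146.93
  129.107.144.0/21 (129.107.144.0 - 129.107.151.255) does not contain 129.123.146.93
  129.123.176.0/20 (129.123.176.0 - 129.123.191.255) does not contain 129.123.146.93
Longest matching prefix is /18 -> interface ens4.

ens4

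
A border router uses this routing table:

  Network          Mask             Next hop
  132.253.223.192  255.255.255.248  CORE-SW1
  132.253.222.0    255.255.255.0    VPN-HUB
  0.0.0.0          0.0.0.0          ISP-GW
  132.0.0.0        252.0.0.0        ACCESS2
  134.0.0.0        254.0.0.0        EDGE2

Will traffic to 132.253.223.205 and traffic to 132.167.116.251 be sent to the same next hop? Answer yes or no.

132.253.223.205: longest match 132.0.0.0/6 -> ACCESS2
132.167.116.251: longest match 132.0.0.0/6 -> ACCESS2

yes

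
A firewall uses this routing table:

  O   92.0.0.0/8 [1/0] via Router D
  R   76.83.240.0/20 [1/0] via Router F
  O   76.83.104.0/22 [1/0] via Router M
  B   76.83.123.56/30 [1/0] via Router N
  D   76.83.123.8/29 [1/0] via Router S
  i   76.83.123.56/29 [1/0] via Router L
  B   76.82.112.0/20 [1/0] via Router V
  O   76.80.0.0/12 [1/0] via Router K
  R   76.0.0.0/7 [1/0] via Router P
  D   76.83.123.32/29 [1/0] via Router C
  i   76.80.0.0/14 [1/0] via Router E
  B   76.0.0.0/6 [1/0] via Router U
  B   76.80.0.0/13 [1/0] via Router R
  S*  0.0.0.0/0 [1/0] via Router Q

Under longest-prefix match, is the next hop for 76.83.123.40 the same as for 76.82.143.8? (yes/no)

yes

76.83.123.40: longest match 76.80.0.0/14 -> Router E
76.82.143.8: longest match 76.80.0.0/14 -> Router E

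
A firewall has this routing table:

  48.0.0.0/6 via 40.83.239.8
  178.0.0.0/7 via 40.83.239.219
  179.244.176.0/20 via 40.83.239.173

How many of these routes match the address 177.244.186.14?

0

No listed prefix contains 177.244.186.14.
Total matching entries: 0.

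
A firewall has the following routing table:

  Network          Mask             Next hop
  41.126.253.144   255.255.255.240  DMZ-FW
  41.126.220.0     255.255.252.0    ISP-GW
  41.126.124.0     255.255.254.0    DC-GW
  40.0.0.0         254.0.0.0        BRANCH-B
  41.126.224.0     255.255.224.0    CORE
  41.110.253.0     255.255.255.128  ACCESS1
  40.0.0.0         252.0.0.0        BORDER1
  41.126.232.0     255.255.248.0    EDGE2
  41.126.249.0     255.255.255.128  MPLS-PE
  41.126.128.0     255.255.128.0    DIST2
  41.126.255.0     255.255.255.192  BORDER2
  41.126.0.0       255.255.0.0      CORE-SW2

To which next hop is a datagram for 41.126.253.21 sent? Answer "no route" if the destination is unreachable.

Routes whose prefix contains 41.126.253.21:
  40.0.0.0/6 (40.0.0.0 - 43.255.255.255) -> BORDER1
  40.0.0.0/7 (40.0.0.0 - 41.255.255.255) -> BRANCH-B
  41.126.0.0/16 (41.126.0.0 - 41.126.255.255) -> CORE-SW2
  41.126.128.0/17 (41.126.128.0 - 41.126.255.255) -> DIST2
  41.126.224.0/19 (41.126.224.0 - 41.126.255.255) -> CORE
More-specific entries that do NOT match:
  41.126.253.144/28 (41.126.253.144 - 41.126.253.159) does not contain 41.126.253.21
  41.126.255.0/26 (41.126.255.0 - 41.126.255.63) does not contain 41.126.253.21
  41.110.253.0/25 (41.110.253.0 - 41.110.253.127) does not contain 41.126.253.21
  41.126.249.0/25 (41.126.249.0 - 41.126.249.127) does not contain 41.126.253.21
  41.126.124.0/23 (41.126.124.0 - 41.126.125.255) does not contain 41.126.253.21
  41.126.220.0/22 (41.126.220.0 - 41.126.223.255) does not contain 41.126.253.21
  41.126.232.0/21 (41.126.232.0 - 41.126.239.255) does not contain 41.126.253.21
Longest matching prefix is /19 -> next hop CORE.

CORE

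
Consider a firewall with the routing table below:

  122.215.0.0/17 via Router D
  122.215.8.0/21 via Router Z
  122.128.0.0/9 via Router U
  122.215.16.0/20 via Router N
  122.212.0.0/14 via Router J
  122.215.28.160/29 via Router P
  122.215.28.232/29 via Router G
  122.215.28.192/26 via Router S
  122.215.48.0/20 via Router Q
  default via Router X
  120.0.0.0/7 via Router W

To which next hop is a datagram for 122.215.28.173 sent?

Router N

Routes whose prefix contains 122.215.28.173:
  0.0.0.0/0 (default, matches everything) -> Router X
  122.128.0.0/9 (122.128.0.0 - 122.255.255.255) -> Router U
  122.212.0.0/14 (122.212.0.0 - 122.215.255.255) -> Router J
  122.215.0.0/17 (122.215.0.0 - 122.215.127.255) -> Router D
  122.215.16.0/20 (122.215.16.0 - 122.215.31.255) -> Router N
More-specific entries that do NOT match:
  122.215.28.160/29 (122.215.28.160 - 122.215.28.167) does not contain 122.215.28.173
  122.215.28.232/29 (122.215.28.232 - 122.215.28.239) does not contain 122.215.28.173
  122.215.28.192/26 (122.215.28.192 - 122.215.28.255) does not contain 122.215.28.173
  122.215.8.0/21 (122.215.8.0 - 122.215.15.255) does not contain 122.215.28.173
Longest matching prefix is /20 -> next hop Router N.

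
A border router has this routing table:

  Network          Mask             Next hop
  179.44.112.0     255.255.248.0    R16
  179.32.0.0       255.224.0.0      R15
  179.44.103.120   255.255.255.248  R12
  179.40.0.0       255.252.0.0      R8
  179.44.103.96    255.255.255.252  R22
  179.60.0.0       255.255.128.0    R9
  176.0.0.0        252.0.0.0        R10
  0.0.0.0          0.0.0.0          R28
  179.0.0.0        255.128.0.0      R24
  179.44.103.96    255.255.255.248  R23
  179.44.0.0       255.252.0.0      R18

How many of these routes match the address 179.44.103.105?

5

Prefixes containing 179.44.103.105:
  0.0.0.0/0 (default, matches everything)
  176.0.0.0/6 (176.0.0.0 - 179.255.255.255)
  179.0.0.0/9 (179.0.0.0 - 179.127.255.255)
  179.32.0.0/11 (179.32.0.0 - 179.63.255.255)
  179.44.0.0/14 (179.44.0.0 - 179.47.255.255)
Total matching entries: 5.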